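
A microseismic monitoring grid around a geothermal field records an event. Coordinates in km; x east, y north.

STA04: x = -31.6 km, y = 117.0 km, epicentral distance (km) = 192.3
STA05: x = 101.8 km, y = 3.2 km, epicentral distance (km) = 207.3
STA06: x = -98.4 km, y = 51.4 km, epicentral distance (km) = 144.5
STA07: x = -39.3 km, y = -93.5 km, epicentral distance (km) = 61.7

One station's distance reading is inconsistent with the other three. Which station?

STA06

Solve using three stations at a time. Using STA04, STA05, STA07 (subtract circle equations pairwise → linear system) gives (x, y) ≈ (-94.0, -64.9).
Distances from that point to each station vs reported:
  STA04: calculated 192.3 vs reported 192.3 → residual 0.0 km
  STA05: calculated 207.3 vs reported 207.3 → residual 0.0 km
  STA06: calculated 116.4 vs reported 144.5 → residual 28.1 km
  STA07: calculated 61.7 vs reported 61.7 → residual 0.0 km
STA04, STA05, STA07 are mutually consistent (residuals ≈ 0); STA06 is off by 28.1 km.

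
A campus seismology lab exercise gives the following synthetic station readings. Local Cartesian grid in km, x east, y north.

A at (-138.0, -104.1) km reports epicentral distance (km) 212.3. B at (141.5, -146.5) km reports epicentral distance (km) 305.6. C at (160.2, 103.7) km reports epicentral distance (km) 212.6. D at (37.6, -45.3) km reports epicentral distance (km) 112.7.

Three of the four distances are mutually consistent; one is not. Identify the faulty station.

D

Solve using three stations at a time. Using A, B, C (subtract circle equations pairwise → linear system) gives (x, y) ≈ (-52.0, 90.1).
Distances from that point to each station vs reported:
  A: calculated 212.4 vs reported 212.3 → residual 0.1 km
  B: calculated 305.6 vs reported 305.6 → residual 0.0 km
  C: calculated 212.7 vs reported 212.6 → residual 0.1 km
  D: calculated 162.3 vs reported 112.7 → residual 49.6 km
A, B, C are mutually consistent (residuals ≈ 0); D is off by 49.6 km.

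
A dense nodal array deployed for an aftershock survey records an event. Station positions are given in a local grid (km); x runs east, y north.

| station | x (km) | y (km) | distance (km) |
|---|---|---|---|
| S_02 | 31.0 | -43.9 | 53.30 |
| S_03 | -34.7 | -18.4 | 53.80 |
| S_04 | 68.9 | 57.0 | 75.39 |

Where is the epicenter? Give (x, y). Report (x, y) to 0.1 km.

Circle about each station: (x − 31.0)² + (y + 43.9)² = 53.30²; (x + 34.7)² + (y + 18.4)² = 53.80²; (x − 68.9)² + (y − 57.0)² = 75.39².
Subtracting the S_02 equation from the S_03 and S_04 equations removes the quadratic terms:
-131.4 x + 51.0 y = -1399.11
75.8 x + 201.8 y = 2265.24
Solving the 2×2 system: x ≈ 13.1, y ≈ 6.3 km.
Check against S_02 (with the unrounded x, y): √((x − 31.0)²+(y + 43.9)²) = 53.30 ≈ 53.30 km. ✓

(13.1, 6.3)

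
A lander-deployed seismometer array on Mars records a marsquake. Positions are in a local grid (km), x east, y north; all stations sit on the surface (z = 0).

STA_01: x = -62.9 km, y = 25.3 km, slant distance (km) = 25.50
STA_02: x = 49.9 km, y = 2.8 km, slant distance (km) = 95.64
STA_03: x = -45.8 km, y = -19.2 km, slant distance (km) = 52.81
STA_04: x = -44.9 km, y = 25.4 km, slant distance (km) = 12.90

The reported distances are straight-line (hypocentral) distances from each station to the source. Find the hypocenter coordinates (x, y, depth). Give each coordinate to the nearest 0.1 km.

Each station gives a sphere (x−x_i)² + (y−y_i)² + z² = d_i² (stations at z=0).
Subtracting the STA_01 sphere from STA_02 and STA_03: z² cancels, leaving linear equations in x and y:
225.6 x − 45.0 y = -10595.41
34.2 x − 89.0 y = -4268.87
Solving: x ≈ -40.503, y ≈ 32.401 km (keep extra digits for the depth step; rounded: -40.5, 32.4).
Then from the STA_01 sphere: z² = 25.50² − (x + 62.9)² − (y − 25.3)² with x = -40.503, y = 32.401, so z ≈ 9.910 ≈ 9.9 km.

(-40.5, 32.4, 9.9)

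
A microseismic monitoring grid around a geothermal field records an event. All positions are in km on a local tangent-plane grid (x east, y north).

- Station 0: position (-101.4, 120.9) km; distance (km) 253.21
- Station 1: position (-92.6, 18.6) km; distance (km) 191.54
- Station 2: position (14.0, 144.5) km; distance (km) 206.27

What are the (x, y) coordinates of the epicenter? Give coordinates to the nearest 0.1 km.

(86.8, -48.5)

Circle about each station: (x + 101.4)² + (y − 120.9)² = 253.21²; (x + 92.6)² + (y − 18.6)² = 191.54²; (x − 14.0)² + (y − 144.5)² = 206.27².
Subtracting the Station 0 equation from the Station 1 and Station 2 equations removes the quadratic terms:
17.6 x − 204.6 y = 11449.68
230.8 x + 47.2 y = 17745.47
Solving the 2×2 system: x ≈ 86.8, y ≈ -48.5 km.
Check against Station 0 (with the unrounded x, y): √((x + 101.4)²+(y − 120.9)²) = 253.21 ≈ 253.21 km. ✓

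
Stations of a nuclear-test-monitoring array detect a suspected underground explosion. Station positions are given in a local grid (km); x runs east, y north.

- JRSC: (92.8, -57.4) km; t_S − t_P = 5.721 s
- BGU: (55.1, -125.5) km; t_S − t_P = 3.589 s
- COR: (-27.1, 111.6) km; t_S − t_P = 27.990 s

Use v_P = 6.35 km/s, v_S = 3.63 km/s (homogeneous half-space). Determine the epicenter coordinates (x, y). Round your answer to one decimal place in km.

75.0 km east, -102.5 km north

Distance from S−P lag: d = Δt · v_P v_S / (v_P − v_S) = Δt · (6.35·3.63)/(6.35−3.63) ≈ 8.4744·Δt.
So d_JRSC = 48.48, d_BGU = 30.41, d_COR = 237.20 km.
Circle about each station: (x − 92.8)² + (y + 57.4)² = 48.48²; (x − 55.1)² + (y + 125.5)² = 30.41²; (x + 27.1)² + (y − 111.6)² = 237.20².
Subtracting pairs of circle equations eliminates x²+y² and gives linear equations (the radical axes):
-75.4 x − 136.2 y = 8305.20
-239.8 x + 338.0 y = -52631.16
Solving the 2×2 system: x ≈ 75.0, y ≈ -102.5 km.
Check against JRSC (with the unrounded x, y): √((x − 92.8)²+(y + 57.4)²) = 48.48 ≈ 48.48 km. ✓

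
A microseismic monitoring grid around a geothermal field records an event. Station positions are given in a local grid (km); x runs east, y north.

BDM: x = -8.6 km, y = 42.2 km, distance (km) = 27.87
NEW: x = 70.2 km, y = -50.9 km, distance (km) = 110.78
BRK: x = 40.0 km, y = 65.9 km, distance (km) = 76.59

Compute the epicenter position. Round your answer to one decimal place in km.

Circle about each station: (x + 8.6)² + (y − 42.2)² = 27.87²; (x − 70.2)² + (y + 50.9)² = 110.78²; (x − 40.0)² + (y − 65.9)² = 76.59².
Subtracting the BDM equation from the NEW and BRK equations removes the quadratic terms:
157.6 x − 186.2 y = -5831.42
97.2 x + 47.4 y = -1001.28
Solving the 2×2 system: x ≈ -18.1, y ≈ 16.0 km.

(-18.1, 16.0)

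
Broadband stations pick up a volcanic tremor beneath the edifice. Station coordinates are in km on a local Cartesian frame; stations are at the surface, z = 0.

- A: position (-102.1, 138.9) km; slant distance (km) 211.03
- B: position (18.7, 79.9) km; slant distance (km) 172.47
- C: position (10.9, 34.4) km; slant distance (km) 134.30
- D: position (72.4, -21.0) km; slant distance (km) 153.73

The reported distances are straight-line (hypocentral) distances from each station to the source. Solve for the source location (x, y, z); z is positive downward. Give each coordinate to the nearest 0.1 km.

(-62.4, -58.3, 63.8)

Each station gives a sphere (x−x_i)² + (y−y_i)² + z² = d_i² (stations at z=0).
Subtracting the A sphere from B and C: z² cancels, leaving linear equations in x and y:
241.6 x − 118.0 y = -8196.16
226.0 x − 209.0 y = -1918.28
Solving: x ≈ -62.395, y ≈ -58.291 km (keep extra digits for the depth step; rounded: -62.4, -58.3).
Then from the A sphere: z² = 211.03² − (x + 102.1)² − (y − 138.9)² with x = -62.395, y = -58.291, so z ≈ 63.819 ≈ 63.8 km.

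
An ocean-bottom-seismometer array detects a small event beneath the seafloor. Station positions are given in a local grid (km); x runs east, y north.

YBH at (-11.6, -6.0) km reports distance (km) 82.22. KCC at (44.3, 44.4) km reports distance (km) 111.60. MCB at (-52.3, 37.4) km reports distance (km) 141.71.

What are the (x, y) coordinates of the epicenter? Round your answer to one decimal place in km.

Circle about each station: (x + 11.6)² + (y + 6.0)² = 82.22²; (x − 44.3)² + (y − 44.4)² = 111.60²; (x + 52.3)² + (y − 37.4)² = 141.71².
Subtracting the YBH equation from the KCC and MCB equations removes the quadratic terms:
111.8 x + 100.8 y = -1931.14
-81.4 x + 86.8 y = -9358.11
Solving the 2×2 system: x ≈ 43.3, y ≈ -67.2 km.

(43.3, -67.2)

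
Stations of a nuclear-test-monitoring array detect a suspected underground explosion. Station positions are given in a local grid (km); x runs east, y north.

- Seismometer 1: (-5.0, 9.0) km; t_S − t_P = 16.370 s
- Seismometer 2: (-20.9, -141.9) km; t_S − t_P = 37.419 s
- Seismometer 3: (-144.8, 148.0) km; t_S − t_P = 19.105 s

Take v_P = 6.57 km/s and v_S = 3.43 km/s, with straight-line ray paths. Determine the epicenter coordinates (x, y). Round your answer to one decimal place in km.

Distance from S−P lag: d = Δt · v_P v_S / (v_P − v_S) = Δt · (6.57·3.43)/(6.57−3.43) ≈ 7.1768·Δt.
So d_Seismometer 1 = 117.48, d_Seismometer 2 = 268.55, d_Seismometer 3 = 137.11 km.
Circle about each station: (x + 5.0)² + (y − 9.0)² = 117.48²; (x + 20.9)² + (y + 141.9)² = 268.55²; (x + 144.8)² + (y − 148.0)² = 137.11².
Subtracting pairs of circle equations eliminates x²+y² and gives linear equations (the radical axes):
-31.8 x − 301.8 y = -37851.13
-279.6 x + 278.0 y = 37767.44
Solving the 2×2 system: x ≈ -9.4, y ≈ 126.4 km.

(-9.4, 126.4)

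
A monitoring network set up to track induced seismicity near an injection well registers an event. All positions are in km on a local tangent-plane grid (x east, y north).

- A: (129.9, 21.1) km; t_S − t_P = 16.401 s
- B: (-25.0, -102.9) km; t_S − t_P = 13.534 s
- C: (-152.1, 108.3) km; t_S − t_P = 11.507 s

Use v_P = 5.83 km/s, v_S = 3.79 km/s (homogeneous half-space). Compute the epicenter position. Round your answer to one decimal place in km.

Distance from S−P lag: d = Δt · v_P v_S / (v_P − v_S) = Δt · (5.83·3.79)/(5.83−3.79) ≈ 10.8312·Δt.
So d_A = 177.64, d_B = 146.59, d_C = 124.63 km.
Circle about each station: (x − 129.9)² + (y − 21.1)² = 177.64²; (x + 25.0)² + (y + 102.9)² = 146.59²; (x + 152.1)² + (y − 108.3)² = 124.63².
Subtracting the A equation from the B and C equations removes the quadratic terms:
-309.8 x − 248.0 y = 3961.53
-564.0 x + 174.4 y = 33567.41
Solving the 2×2 system: x ≈ -46.5, y ≈ 42.1 km.
Check against A (with the unrounded x, y): √((x − 129.9)²+(y − 21.1)²) = 177.64 ≈ 177.64 km. ✓

(-46.5, 42.1)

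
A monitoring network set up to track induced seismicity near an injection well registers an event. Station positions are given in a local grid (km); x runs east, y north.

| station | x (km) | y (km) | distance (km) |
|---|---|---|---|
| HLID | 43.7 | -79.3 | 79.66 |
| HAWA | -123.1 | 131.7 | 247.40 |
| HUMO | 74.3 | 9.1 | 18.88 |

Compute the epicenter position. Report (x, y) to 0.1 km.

(80.6, -8.7)

Circle about each station: (x − 43.7)² + (y + 79.3)² = 79.66²; (x + 123.1)² + (y − 131.7)² = 247.40²; (x − 74.3)² + (y − 9.1)² = 18.88².
Subtracting the HLID equation from the HAWA and HUMO equations removes the quadratic terms:
-333.6 x + 422.0 y = -30560.72
61.2 x + 176.8 y = 3394.38
Solving the 2×2 system: x ≈ 80.6, y ≈ -8.7 km.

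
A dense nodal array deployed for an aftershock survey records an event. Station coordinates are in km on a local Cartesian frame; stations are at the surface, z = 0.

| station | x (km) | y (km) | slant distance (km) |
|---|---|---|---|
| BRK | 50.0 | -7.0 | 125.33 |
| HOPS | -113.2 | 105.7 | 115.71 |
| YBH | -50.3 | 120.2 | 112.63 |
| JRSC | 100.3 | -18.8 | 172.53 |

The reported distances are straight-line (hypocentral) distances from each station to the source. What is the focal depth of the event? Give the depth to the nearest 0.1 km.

Each station gives a sphere (x−x_i)² + (y−y_i)² + z² = d_i² (stations at z=0).
Subtracting the BRK sphere from HOPS and YBH: z² cancels, leaving linear equations in x and y:
-326.4 x + 225.4 y = 23756.53
-200.6 x + 254.4 y = 17451.22
Solving: x ≈ -55.793, y ≈ 24.603 km (keep extra digits for the depth step; rounded: -55.8, 24.6).
Then from the BRK sphere: z² = 125.33² − (x − 50.0)² − (y + 7.0)² with x = -55.793, y = 24.603, so z ≈ 59.302 ≈ 59.3 km.

z ≈ 59.3 km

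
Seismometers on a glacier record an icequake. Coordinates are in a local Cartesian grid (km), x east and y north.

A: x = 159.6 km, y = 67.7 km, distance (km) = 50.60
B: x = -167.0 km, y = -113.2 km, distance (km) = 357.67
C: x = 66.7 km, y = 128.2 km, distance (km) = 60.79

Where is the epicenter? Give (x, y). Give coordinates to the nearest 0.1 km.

Circle about each station: (x − 159.6)² + (y − 67.7)² = 50.60²; (x + 167.0)² + (y + 113.2)² = 357.67²; (x − 66.7)² + (y − 128.2)² = 60.79².
Subtracting pairs of circle equations eliminates x²+y² and gives linear equations (the radical axes):
-653.2 x − 361.8 y = -114719.68
-185.8 x + 121.0 y = -10306.38
Solving the 2×2 system: x ≈ 120.4, y ≈ 99.7 km.

x ≈ 120.4 km, y ≈ 99.7 km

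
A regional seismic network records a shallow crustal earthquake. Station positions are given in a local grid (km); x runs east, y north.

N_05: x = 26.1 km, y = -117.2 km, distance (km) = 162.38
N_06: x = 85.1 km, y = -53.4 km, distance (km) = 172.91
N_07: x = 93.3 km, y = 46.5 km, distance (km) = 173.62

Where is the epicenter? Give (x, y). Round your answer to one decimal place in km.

Circle about each station: (x − 26.1)² + (y + 117.2)² = 162.38²; (x − 85.1)² + (y + 53.4)² = 172.91²; (x − 93.3)² + (y − 46.5)² = 173.62².
Subtracting the N_05 equation from the N_06 and N_07 equations removes the quadratic terms:
118.0 x + 127.6 y = -7854.08
134.4 x + 327.4 y = -7326.55
Solving the 2×2 system: x ≈ -76.2, y ≈ 8.9 km.

-76.2 km east, 8.9 km north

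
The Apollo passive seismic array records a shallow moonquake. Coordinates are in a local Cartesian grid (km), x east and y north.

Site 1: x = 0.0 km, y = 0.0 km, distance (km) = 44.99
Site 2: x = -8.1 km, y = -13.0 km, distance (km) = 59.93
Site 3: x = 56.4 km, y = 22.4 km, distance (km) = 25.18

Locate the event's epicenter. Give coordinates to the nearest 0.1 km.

Circle about each station: x² + y² = 44.99²; (x + 8.1)² + (y + 13.0)² = 59.93²; (x − 56.4)² + (y − 22.4)² = 25.18².
Subtracting the Site 1 equation from the Site 2 and Site 3 equations removes the quadratic terms:
-16.2 x − 26.0 y = -1332.89
112.8 x + 44.8 y = 5072.79
Solving the 2×2 system: x ≈ 32.7, y ≈ 30.9 km.

32.7 km east, 30.9 km north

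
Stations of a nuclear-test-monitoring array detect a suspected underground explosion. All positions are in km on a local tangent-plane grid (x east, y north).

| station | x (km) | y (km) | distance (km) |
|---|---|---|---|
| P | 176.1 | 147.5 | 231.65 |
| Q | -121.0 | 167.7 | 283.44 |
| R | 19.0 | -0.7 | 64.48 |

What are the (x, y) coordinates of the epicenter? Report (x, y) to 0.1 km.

Circle about each station: (x − 176.1)² + (y − 147.5)² = 231.65²; (x + 121.0)² + (y − 167.7)² = 283.44²; (x − 19.0)² + (y + 0.7)² = 64.48².
Subtracting pairs of circle equations eliminates x²+y² and gives linear equations (the radical axes):
-594.2 x + 40.4 y = -36679.68
-314.2 x − 296.4 y = -2901.92
Solving the 2×2 system: x ≈ 58.2, y ≈ -51.9 km.

58.2 km east, -51.9 km north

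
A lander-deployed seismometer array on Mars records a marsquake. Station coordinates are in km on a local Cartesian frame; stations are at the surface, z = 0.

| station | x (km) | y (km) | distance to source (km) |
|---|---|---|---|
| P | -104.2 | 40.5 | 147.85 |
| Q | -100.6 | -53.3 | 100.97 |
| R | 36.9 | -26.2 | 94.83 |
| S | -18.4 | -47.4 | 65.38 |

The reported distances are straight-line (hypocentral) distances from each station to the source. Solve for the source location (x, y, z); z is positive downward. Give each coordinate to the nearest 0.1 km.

(-22.4, -65.5, 62.7)

Each station gives a sphere (x−x_i)² + (y−y_i)² + z² = d_i² (stations at z=0).
Subtracting the P sphere from Q and R: z² cancels, leaving linear equations in x and y:
7.2 x − 187.6 y = 12128.04
282.2 x − 133.4 y = 2417.05
Solving: x ≈ -22.402, y ≈ -65.508 km (keep extra digits for the depth step; rounded: -22.4, -65.5).
Then from the P sphere: z² = 147.85² − (x + 104.2)² − (y − 40.5)² with x = -22.402, y = -65.508, so z ≈ 62.698 ≈ 62.7 km.
Check against S (with the unrounded solution): distance 65.38 ≈ 65.38 km. ✓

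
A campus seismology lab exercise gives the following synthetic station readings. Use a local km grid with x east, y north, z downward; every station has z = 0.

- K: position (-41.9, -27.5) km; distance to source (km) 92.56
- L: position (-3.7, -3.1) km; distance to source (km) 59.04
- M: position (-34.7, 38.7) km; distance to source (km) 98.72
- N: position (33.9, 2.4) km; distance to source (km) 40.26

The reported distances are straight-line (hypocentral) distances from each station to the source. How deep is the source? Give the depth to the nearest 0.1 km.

depth ≈ 36.8 km

Each station gives a sphere (x−x_i)² + (y−y_i)² + z² = d_i² (stations at z=0).
Subtracting the K sphere from L and M: z² cancels, leaving linear equations in x and y:
76.4 x + 48.8 y = 2593.07
14.4 x + 132.4 y = -988.36
Solving: x ≈ 41.599, y ≈ -11.989 km (keep extra digits for the depth step; rounded: 41.6, -12.0).
Then from the K sphere: z² = 92.56² − (x + 41.9)² − (y + 27.5)² with x = 41.599, y = -11.989, so z ≈ 36.806 ≈ 36.8 km.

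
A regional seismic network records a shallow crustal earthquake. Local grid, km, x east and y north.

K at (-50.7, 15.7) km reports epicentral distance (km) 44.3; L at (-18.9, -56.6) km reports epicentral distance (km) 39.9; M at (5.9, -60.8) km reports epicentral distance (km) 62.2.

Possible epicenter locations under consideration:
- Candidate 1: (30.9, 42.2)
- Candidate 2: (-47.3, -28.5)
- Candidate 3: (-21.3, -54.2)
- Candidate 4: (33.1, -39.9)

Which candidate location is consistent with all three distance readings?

For each candidate, compare |candidate − station| to the reported distance:
Candidate 1: residuals K 41.5, L 70.7, M 43.8 → max 70.7 km
Candidate 2: residuals K 0.0, L 0.1, M 0.0 → max 0.1 km
Candidate 3: residuals K 31.5, L 36.5, M 34.2 → max 36.5 km
Candidate 4: residuals K 56.3, L 14.7, M 27.9 → max 56.3 km
Only Candidate 2 has all residuals ≈ 0.

Candidate 2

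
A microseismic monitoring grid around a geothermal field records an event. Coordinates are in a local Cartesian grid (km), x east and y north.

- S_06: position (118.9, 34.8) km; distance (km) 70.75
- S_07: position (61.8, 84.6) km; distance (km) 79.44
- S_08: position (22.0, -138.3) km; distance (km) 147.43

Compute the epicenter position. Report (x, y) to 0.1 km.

x ≈ 54.5 km, y ≈ 5.5 km

Circle about each station: (x − 118.9)² + (y − 34.8)² = 70.75²; (x − 61.8)² + (y − 84.6)² = 79.44²; (x − 22.0)² + (y + 138.3)² = 147.43².
Subtracting the S_06 equation from the S_07 and S_08 equations removes the quadratic terms:
-114.2 x + 99.6 y = -5677.00
-193.8 x − 346.2 y = -12467.40
Solving the 2×2 system: x ≈ 54.5, y ≈ 5.5 km.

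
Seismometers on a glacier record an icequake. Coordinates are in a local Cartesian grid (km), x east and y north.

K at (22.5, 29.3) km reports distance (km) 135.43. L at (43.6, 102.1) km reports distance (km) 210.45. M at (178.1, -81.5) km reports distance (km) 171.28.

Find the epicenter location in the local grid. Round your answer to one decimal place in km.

Circle about each station: (x − 22.5)² + (y − 29.3)² = 135.43²; (x − 43.6)² + (y − 102.1)² = 210.45²; (x − 178.1)² + (y + 81.5)² = 171.28².
Subtracting pairs of circle equations eliminates x²+y² and gives linear equations (the radical axes):
42.2 x + 145.6 y = -14987.29
311.2 x − 221.6 y = 26001.57
Solving the 2×2 system: x ≈ 8.5, y ≈ -105.4 km.
Check against K (with the unrounded x, y): √((x − 22.5)²+(y − 29.3)²) = 135.42 ≈ 135.43 km. ✓

(8.5, -105.4)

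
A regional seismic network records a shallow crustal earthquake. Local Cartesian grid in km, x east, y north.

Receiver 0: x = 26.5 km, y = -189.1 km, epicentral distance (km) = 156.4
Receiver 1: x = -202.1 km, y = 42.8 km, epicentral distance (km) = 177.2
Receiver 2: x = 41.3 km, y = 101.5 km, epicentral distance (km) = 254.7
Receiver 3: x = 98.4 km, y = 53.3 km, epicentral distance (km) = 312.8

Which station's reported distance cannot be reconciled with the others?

Solve using three stations at a time. Using Receiver 0, Receiver 1, Receiver 2 (subtract circle equations pairwise → linear system) gives (x, y) ≈ (-106.1, -106.2).
Distances from that point to each station vs reported:
  Receiver 0: calculated 156.4 vs reported 156.4 → residual 0.0 km
  Receiver 1: calculated 177.2 vs reported 177.2 → residual 0.0 km
  Receiver 2: calculated 254.7 vs reported 254.7 → residual 0.0 km
  Receiver 3: calculated 259.4 vs reported 312.8 → residual 53.4 km
Receiver 0, Receiver 1, Receiver 2 are mutually consistent (residuals ≈ 0); Receiver 3 is off by 53.4 km.

Receiver 3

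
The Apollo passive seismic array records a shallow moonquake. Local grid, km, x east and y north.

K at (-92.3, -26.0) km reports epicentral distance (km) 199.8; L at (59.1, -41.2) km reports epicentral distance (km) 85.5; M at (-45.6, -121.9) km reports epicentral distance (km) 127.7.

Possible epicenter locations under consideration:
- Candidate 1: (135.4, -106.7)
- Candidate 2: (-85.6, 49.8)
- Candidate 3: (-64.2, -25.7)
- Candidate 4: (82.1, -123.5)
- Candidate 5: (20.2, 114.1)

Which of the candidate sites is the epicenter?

Candidate 4

For each candidate, compare |candidate − station| to the reported distance:
Candidate 1: residuals K 41.8, L 15.1, M 53.9 → max 53.9 km
Candidate 2: residuals K 123.7, L 85.4, M 48.6 → max 123.7 km
Candidate 3: residuals K 171.7, L 38.8, M 29.7 → max 171.7 km
Candidate 4: residuals K 0.0, L 0.0, M 0.0 → max 0.0 km
Candidate 5: residuals K 20.1, L 74.6, M 117.3 → max 117.3 km
Only Candidate 4 has all residuals ≈ 0.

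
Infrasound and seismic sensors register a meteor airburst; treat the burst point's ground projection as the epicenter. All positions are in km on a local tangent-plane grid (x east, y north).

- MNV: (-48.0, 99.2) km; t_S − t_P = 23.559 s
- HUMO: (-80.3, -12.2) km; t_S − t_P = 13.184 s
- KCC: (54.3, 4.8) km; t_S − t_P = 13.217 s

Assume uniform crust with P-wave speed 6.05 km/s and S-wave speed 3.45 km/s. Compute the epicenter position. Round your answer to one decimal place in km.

x ≈ -3.0 km, y ≈ -84.5 km

Distance from S−P lag: d = Δt · v_P v_S / (v_P − v_S) = Δt · (6.05·3.45)/(6.05−3.45) ≈ 8.0279·Δt.
So d_MNV = 189.13, d_HUMO = 105.84, d_KCC = 106.10 km.
Circle about each station: (x + 48.0)² + (y − 99.2)² = 189.13²; (x + 80.3)² + (y + 12.2)² = 105.84²; (x − 54.3)² + (y − 4.8)² = 106.10².
Subtracting the MNV equation from the HUMO and KCC equations removes the quadratic terms:
-64.6 x − 222.8 y = 19020.34
204.6 x − 188.8 y = 15339.84
Solving the 2×2 system: x ≈ -3.0, y ≈ -84.5 km.
Check against MNV (with the unrounded x, y): √((x + 48.0)²+(y − 99.2)²) = 189.13 ≈ 189.13 km. ✓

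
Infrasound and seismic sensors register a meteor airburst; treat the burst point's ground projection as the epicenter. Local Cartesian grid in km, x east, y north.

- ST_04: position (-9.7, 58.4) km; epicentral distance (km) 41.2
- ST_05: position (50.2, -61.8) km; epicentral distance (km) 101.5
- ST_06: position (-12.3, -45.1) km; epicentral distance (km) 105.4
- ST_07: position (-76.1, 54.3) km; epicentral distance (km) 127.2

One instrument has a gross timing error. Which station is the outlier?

Solve using three stations at a time. Using ST_05, ST_06, ST_07 (subtract circle equations pairwise → linear system) gives (x, y) ≈ (50.3, 39.8).
Distances from that point to each station vs reported:
  ST_04: calculated 62.8 vs reported 41.2 → residual 21.6 km
  ST_05: calculated 101.6 vs reported 101.5 → residual 0.1 km
  ST_06: calculated 105.5 vs reported 105.4 → residual 0.1 km
  ST_07: calculated 127.2 vs reported 127.2 → residual 0.0 km
ST_05, ST_06, ST_07 are mutually consistent (residuals ≈ 0); ST_04 is off by 21.6 km.

ST_04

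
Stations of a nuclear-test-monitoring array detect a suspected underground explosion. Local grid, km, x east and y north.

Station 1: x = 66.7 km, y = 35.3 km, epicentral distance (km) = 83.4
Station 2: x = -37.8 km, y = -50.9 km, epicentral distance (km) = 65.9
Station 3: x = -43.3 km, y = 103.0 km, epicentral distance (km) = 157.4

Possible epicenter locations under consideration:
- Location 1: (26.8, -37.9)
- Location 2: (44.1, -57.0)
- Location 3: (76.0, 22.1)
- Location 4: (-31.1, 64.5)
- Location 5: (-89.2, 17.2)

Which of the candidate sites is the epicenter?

For each candidate, compare |candidate − station| to the reported distance:
Location 1: residuals Station 1 0.0, Station 2 0.0, Station 3 0.0 → max 0.0 km
Location 2: residuals Station 1 11.6, Station 2 16.2, Station 3 24.9 → max 24.9 km
Location 3: residuals Station 1 67.3, Station 2 69.3, Station 3 13.3 → max 69.3 km
Location 4: residuals Station 1 18.7, Station 2 49.7, Station 3 117.0 → max 117.0 km
Location 5: residuals Station 1 73.5, Station 2 19.4, Station 3 60.1 → max 73.5 km
Only Location 1 has all residuals ≈ 0.

Location 1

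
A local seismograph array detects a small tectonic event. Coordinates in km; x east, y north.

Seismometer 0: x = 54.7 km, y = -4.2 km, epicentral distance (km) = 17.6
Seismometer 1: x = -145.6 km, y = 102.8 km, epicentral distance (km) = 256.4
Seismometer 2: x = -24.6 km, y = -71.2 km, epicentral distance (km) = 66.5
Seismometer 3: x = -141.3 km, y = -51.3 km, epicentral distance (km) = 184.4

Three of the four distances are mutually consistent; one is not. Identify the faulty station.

Seismometer 0

Solve using three stations at a time. Using Seismometer 1, Seismometer 2, Seismometer 3 (subtract circle equations pairwise → linear system) gives (x, y) ≈ (41.9, -72.1).
Distances from that point to each station vs reported:
  Seismometer 0: calculated 69.0 vs reported 17.6 → residual 51.4 km
  Seismometer 1: calculated 256.4 vs reported 256.4 → residual 0.0 km
  Seismometer 2: calculated 66.6 vs reported 66.5 → residual 0.1 km
  Seismometer 3: calculated 184.4 vs reported 184.4 → residual 0.0 km
Seismometer 1, Seismometer 2, Seismometer 3 are mutually consistent (residuals ≈ 0); Seismometer 0 is off by 51.4 km.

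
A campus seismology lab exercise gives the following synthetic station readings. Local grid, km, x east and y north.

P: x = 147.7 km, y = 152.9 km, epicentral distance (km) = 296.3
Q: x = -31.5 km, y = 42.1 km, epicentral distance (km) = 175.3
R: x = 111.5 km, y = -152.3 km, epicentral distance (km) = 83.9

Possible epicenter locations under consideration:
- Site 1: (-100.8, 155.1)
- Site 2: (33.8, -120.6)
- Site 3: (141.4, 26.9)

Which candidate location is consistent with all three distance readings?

For each candidate, compare |candidate − station| to the reported distance:
Site 1: residuals P 47.8, Q 42.7, R 289.7 → max 289.7 km
Site 2: residuals P 0.0, Q 0.0, R 0.0 → max 0.0 km
Site 3: residuals P 170.1, Q 1.7, R 97.8 → max 170.1 km
Only Site 2 has all residuals ≈ 0.

Site 2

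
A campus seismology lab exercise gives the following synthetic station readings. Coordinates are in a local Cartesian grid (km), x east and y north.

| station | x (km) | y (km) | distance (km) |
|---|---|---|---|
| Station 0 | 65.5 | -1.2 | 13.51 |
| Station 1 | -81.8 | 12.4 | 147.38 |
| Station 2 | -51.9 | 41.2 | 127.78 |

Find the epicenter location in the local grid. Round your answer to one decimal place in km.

(63.1, -14.5)

Circle about each station: (x − 65.5)² + (y + 1.2)² = 13.51²; (x + 81.8)² + (y − 12.4)² = 147.38²; (x + 51.9)² + (y − 41.2)² = 127.78².
Subtracting pairs of circle equations eliminates x²+y² and gives linear equations (the radical axes):
-294.6 x + 27.2 y = -18985.03
-234.8 x + 84.8 y = -16045.85
Solving the 2×2 system: x ≈ 63.1, y ≈ -14.5 km.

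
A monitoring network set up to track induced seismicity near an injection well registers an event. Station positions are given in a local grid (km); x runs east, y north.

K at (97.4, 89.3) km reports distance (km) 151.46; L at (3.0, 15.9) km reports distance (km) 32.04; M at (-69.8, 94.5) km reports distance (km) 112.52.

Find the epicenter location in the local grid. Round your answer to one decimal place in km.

Circle about each station: (x − 97.4)² + (y − 89.3)² = 151.46²; (x − 3.0)² + (y − 15.9)² = 32.04²; (x + 69.8)² + (y − 94.5)² = 112.52².
Subtracting the K equation from the L and M equations removes the quadratic terms:
-188.8 x − 146.8 y = 4714.13
-334.4 x + 10.4 y = 6620.42
Solving the 2×2 system: x ≈ -20.0, y ≈ -6.4 km.

-20.0 km east, -6.4 km north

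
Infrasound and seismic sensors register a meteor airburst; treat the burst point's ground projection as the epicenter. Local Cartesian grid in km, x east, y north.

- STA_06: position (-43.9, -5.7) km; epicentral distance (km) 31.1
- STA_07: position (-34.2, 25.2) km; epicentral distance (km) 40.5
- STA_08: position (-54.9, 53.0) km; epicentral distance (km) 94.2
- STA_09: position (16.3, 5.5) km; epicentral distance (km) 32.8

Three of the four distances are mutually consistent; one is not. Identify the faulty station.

STA_08

Solve using three stations at a time. Using STA_06, STA_07, STA_09 (subtract circle equations pairwise → linear system) gives (x, y) ≈ (-13.0, -9.3).
Distances from that point to each station vs reported:
  STA_06: calculated 31.1 vs reported 31.1 → residual 0.0 km
  STA_07: calculated 40.5 vs reported 40.5 → residual 0.0 km
  STA_08: calculated 75.1 vs reported 94.2 → residual 19.1 km
  STA_09: calculated 32.8 vs reported 32.8 → residual 0.0 km
STA_06, STA_07, STA_09 are mutually consistent (residuals ≈ 0); STA_08 is off by 19.1 km.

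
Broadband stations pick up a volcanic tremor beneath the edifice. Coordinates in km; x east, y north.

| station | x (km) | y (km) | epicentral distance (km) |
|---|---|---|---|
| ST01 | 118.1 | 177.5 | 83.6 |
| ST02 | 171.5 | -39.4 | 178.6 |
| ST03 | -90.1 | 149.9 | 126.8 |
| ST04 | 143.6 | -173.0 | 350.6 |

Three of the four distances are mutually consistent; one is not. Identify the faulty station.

ST02

Solve using three stations at a time. Using ST01, ST03, ST04 (subtract circle equations pairwise → linear system) gives (x, y) ≈ (36.2, 160.7).
Distances from that point to each station vs reported:
  ST01: calculated 83.6 vs reported 83.6 → residual 0.0 km
  ST02: calculated 241.6 vs reported 178.6 → residual 63.0 km
  ST03: calculated 126.8 vs reported 126.8 → residual 0.0 km
  ST04: calculated 350.6 vs reported 350.6 → residual 0.0 km
ST01, ST03, ST04 are mutually consistent (residuals ≈ 0); ST02 is off by 63.0 km.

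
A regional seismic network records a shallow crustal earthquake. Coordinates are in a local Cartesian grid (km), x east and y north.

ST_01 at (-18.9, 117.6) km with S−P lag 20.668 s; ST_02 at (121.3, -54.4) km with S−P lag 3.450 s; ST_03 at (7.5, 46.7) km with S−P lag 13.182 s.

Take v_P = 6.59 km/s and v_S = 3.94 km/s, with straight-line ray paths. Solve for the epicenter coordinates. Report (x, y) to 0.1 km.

(87.5, -54.7)

Distance from S−P lag: d = Δt · v_P v_S / (v_P − v_S) = Δt · (6.59·3.94)/(6.59−3.94) ≈ 9.7980·Δt.
So d_ST_01 = 202.50, d_ST_02 = 33.80, d_ST_03 = 129.16 km.
Circle about each station: (x + 18.9)² + (y − 117.6)² = 202.50²; (x − 121.3)² + (y + 54.4)² = 33.80²; (x − 7.5)² + (y − 46.7)² = 129.16².
Subtracting the ST_01 equation from the ST_02 and ST_03 equations removes the quadratic terms:
280.4 x − 344.0 y = 43349.89
52.8 x − 141.8 y = 12374.11
Solving the 2×2 system: x ≈ 87.5, y ≈ -54.7 km.
Check against ST_01 (with the unrounded x, y): √((x + 18.9)²+(y − 117.6)²) = 202.50 ≈ 202.50 km. ✓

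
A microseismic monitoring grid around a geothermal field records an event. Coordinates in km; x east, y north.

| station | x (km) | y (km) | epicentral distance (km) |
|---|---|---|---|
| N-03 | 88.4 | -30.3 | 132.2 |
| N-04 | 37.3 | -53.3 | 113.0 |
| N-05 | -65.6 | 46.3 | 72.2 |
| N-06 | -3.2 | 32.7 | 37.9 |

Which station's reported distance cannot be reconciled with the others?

N-04

Solve using three stations at a time. Using N-03, N-05, N-06 (subtract circle equations pairwise → linear system) gives (x, y) ≈ (2.6, 70.3).
Distances from that point to each station vs reported:
  N-03: calculated 132.2 vs reported 132.2 → residual 0.0 km
  N-04: calculated 128.4 vs reported 113.0 → residual 15.4 km
  N-05: calculated 72.3 vs reported 72.2 → residual 0.1 km
  N-06: calculated 38.1 vs reported 37.9 → residual 0.2 km
N-03, N-05, N-06 are mutually consistent (residuals ≈ 0); N-04 is off by 15.4 km.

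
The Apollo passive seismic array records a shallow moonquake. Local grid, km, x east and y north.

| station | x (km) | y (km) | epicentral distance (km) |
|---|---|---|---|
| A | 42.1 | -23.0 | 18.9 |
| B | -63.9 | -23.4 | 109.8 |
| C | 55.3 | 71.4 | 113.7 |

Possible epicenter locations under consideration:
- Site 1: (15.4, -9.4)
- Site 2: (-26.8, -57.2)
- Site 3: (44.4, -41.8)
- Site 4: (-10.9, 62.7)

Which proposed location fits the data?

Site 3

For each candidate, compare |candidate − station| to the reported distance:
Site 1: residuals A 11.1, B 29.3, C 23.6 → max 29.3 km
Site 2: residuals A 58.0, B 59.6, C 38.9 → max 59.6 km
Site 3: residuals A 0.0, B 0.1, C 0.0 → max 0.1 km
Site 4: residuals A 81.9, B 8.7, C 46.9 → max 81.9 km
Only Site 3 has all residuals ≈ 0.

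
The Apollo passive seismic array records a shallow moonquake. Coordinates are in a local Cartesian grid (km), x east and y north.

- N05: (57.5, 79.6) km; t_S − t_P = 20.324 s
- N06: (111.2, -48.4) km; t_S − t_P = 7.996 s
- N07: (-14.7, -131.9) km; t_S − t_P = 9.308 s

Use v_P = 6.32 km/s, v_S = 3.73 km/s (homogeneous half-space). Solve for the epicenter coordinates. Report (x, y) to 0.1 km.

65.7 km east, -105.2 km north

Distance from S−P lag: d = Δt · v_P v_S / (v_P − v_S) = Δt · (6.32·3.73)/(6.32−3.73) ≈ 9.1018·Δt.
So d_N05 = 184.98, d_N06 = 72.78, d_N07 = 84.72 km.
Circle about each station: (x − 57.5)² + (y − 79.6)² = 184.98²; (x − 111.2)² + (y + 48.4)² = 72.78²; (x + 14.7)² + (y + 131.9)² = 84.72².
Subtracting pairs of circle equations eliminates x²+y² and gives linear equations (the radical axes):
107.4 x − 256.0 y = 33986.26
-144.4 x − 423.0 y = 35011.41
Solving the 2×2 system: x ≈ 65.7, y ≈ -105.2 km.
Check against N05 (with the unrounded x, y): √((x − 57.5)²+(y − 79.6)²) = 184.98 ≈ 184.98 km. ✓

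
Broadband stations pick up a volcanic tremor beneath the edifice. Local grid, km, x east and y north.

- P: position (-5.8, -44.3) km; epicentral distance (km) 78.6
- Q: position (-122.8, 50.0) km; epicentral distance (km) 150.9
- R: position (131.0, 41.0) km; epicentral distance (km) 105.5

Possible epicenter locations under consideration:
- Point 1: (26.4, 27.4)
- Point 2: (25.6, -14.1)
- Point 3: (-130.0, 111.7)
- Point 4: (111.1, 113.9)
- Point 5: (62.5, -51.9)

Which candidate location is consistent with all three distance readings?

For each candidate, compare |candidate − station| to the reported distance:
Point 1: residuals P 0.0, Q 0.0, R 0.0 → max 0.0 km
Point 2: residuals P 35.0, Q 10.8, R 13.4 → max 35.0 km
Point 3: residuals P 120.8, Q 88.8, R 164.9 → max 164.9 km
Point 4: residuals P 118.1, Q 91.6, R 29.9 → max 118.1 km
Point 5: residuals P 9.9, Q 60.6, R 9.9 → max 60.6 km
Only Point 1 has all residuals ≈ 0.

Point 1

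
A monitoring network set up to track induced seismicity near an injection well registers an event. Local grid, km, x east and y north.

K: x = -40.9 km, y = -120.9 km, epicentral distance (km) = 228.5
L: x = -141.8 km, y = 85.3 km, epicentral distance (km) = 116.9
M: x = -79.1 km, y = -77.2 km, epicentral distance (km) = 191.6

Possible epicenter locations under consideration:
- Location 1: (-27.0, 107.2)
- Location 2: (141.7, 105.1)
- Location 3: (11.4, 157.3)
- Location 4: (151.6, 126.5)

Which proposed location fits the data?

For each candidate, compare |candidate − station| to the reported distance:
Location 1: residuals K 0.0, L 0.0, M 0.0 → max 0.0 km
Location 2: residuals K 62.0, L 167.3, M 94.7 → max 167.3 km
Location 3: residuals K 54.6, L 52.4, M 59.8 → max 59.8 km
Location 4: residuals K 85.0, L 179.4, M 116.2 → max 179.4 km
Only Location 1 has all residuals ≈ 0.

Location 1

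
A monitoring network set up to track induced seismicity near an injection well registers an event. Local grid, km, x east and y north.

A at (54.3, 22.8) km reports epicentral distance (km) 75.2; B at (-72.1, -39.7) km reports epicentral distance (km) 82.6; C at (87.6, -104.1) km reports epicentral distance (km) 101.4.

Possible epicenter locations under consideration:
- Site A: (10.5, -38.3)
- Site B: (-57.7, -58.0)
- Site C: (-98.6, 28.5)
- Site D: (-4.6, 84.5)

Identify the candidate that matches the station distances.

For each candidate, compare |candidate − station| to the reported distance:
Site A: residuals A 0.0, B 0.0, C 0.0 → max 0.0 km
Site B: residuals A 62.9, B 59.3, C 51.0 → max 62.9 km
Site C: residuals A 77.8, B 9.4, C 127.2 → max 127.2 km
Site D: residuals A 10.1, B 58.8, C 108.5 → max 108.5 km
Only Site A has all residuals ≈ 0.

Site A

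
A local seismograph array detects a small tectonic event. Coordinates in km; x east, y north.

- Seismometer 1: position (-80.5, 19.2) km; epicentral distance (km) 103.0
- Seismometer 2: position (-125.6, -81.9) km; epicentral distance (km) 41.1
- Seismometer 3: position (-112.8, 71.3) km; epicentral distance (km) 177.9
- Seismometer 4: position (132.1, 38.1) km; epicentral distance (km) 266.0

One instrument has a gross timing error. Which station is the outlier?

Solve using three stations at a time. Using Seismometer 2, Seismometer 3, Seismometer 4 (subtract circle equations pairwise → linear system) gives (x, y) ≈ (-91.9, -105.4).
Distances from that point to each station vs reported:
  Seismometer 1: calculated 125.1 vs reported 103.0 → residual 22.1 km
  Seismometer 2: calculated 41.1 vs reported 41.1 → residual 0.0 km
  Seismometer 3: calculated 177.9 vs reported 177.9 → residual 0.0 km
  Seismometer 4: calculated 266.0 vs reported 266.0 → residual 0.0 km
Seismometer 2, Seismometer 3, Seismometer 4 are mutually consistent (residuals ≈ 0); Seismometer 1 is off by 22.1 km.

Seismometer 1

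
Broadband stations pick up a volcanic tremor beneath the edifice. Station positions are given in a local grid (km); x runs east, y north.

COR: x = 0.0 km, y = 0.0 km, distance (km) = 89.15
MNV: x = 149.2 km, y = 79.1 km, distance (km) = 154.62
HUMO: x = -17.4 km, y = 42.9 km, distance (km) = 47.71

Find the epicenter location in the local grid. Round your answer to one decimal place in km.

(-5.1, 89.0)

Circle about each station: x² + y² = 89.15²; (x − 149.2)² + (y − 79.1)² = 154.62²; (x + 17.4)² + (y − 42.9)² = 47.71².
Subtracting the COR equation from the MNV and HUMO equations removes the quadratic terms:
298.4 x + 158.2 y = 12557.83
-34.8 x + 85.8 y = 7814.65
Solving the 2×2 system: x ≈ -5.1, y ≈ 89.0 km.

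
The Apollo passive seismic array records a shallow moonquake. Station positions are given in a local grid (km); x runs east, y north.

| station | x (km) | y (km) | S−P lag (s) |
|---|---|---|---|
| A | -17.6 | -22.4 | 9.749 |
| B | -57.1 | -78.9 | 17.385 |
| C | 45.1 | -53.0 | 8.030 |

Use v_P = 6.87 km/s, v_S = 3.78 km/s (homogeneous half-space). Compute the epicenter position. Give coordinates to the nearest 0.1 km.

56.0 km east, 13.6 km north

Distance from S−P lag: d = Δt · v_P v_S / (v_P − v_S) = Δt · (6.87·3.78)/(6.87−3.78) ≈ 8.4041·Δt.
So d_A = 81.93, d_B = 146.10, d_C = 67.48 km.
Circle about each station: (x + 17.6)² + (y + 22.4)² = 81.93²; (x + 57.1)² + (y + 78.9)² = 146.10²; (x − 45.1)² + (y + 53.0)² = 67.48².
Subtracting the A equation from the B and C equations removes the quadratic terms:
-79.0 x − 113.0 y = -5958.59
125.4 x − 61.2 y = 6190.46
Solving the 2×2 system: x ≈ 56.0, y ≈ 13.6 km.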